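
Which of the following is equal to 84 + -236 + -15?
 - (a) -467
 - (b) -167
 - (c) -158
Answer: b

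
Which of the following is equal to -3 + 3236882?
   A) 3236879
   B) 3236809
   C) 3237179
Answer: A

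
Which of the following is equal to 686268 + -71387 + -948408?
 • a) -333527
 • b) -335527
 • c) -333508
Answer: a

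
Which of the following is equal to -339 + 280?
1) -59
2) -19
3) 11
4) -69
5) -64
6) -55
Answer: 1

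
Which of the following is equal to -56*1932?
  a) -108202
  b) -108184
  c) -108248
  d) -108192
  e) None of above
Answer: d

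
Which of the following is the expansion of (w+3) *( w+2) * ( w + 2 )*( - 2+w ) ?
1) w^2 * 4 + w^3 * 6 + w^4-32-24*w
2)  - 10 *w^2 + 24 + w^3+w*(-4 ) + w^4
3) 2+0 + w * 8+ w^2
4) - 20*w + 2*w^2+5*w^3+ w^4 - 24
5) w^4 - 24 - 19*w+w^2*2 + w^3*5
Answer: 4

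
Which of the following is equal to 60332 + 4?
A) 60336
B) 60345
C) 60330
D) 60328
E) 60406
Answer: A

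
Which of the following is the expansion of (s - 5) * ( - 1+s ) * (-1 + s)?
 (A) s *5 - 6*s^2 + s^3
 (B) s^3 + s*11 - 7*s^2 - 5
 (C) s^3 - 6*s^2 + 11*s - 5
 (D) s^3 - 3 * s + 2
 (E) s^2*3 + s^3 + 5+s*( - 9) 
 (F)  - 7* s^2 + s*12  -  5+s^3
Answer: B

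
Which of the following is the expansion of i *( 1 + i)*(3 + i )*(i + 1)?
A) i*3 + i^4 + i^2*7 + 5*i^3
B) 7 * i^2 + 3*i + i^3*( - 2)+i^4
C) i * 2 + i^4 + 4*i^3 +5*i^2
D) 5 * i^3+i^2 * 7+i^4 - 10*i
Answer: A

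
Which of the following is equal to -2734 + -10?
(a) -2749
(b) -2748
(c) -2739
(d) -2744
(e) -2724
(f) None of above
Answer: d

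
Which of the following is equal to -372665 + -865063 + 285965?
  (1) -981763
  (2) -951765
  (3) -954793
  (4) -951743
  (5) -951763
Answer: 5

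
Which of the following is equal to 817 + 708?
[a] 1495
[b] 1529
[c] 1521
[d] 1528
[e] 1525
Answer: e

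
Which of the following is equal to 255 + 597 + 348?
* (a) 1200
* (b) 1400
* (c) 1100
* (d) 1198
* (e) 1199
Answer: a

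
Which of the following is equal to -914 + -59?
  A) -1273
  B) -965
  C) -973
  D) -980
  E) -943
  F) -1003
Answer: C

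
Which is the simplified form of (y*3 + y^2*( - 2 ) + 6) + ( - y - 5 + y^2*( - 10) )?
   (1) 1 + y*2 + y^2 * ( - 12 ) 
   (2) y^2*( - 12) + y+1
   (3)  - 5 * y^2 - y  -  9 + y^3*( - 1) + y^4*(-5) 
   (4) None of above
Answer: 1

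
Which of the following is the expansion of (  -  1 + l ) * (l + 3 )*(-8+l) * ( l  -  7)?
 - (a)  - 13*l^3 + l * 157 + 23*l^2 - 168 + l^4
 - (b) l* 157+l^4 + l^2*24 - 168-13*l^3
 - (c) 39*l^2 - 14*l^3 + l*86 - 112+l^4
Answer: a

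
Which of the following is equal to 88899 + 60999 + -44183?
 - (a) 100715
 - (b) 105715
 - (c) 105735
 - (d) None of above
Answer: b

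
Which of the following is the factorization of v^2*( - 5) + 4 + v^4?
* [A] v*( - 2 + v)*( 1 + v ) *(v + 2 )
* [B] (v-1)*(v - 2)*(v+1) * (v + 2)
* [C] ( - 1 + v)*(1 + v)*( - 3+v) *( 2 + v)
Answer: B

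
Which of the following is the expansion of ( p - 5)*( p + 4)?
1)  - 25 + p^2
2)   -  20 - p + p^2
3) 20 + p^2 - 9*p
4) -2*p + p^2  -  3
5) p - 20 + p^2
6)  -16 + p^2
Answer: 2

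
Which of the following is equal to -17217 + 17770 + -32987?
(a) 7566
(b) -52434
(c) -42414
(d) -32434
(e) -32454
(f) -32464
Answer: d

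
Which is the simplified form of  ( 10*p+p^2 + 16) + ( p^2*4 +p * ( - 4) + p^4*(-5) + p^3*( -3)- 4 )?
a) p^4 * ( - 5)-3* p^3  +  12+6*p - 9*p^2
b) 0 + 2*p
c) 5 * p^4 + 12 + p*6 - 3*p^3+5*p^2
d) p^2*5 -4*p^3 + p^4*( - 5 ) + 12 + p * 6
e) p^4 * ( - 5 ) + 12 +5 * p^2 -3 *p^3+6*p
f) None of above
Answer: e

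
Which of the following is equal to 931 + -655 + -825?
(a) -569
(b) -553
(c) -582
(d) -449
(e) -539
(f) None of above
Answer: f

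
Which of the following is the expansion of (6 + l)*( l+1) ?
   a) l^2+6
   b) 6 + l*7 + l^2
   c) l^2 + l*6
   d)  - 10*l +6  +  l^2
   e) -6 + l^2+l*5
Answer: b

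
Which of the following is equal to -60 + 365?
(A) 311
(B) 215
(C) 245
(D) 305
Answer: D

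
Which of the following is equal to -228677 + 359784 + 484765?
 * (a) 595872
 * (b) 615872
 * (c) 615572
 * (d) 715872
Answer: b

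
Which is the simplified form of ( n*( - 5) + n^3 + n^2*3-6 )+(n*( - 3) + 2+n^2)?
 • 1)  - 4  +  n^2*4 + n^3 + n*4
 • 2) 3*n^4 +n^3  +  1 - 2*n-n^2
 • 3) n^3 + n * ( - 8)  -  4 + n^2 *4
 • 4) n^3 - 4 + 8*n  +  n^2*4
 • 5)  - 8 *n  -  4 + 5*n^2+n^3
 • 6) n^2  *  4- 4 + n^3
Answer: 3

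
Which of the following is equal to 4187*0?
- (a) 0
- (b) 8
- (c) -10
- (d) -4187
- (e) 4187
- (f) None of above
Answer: a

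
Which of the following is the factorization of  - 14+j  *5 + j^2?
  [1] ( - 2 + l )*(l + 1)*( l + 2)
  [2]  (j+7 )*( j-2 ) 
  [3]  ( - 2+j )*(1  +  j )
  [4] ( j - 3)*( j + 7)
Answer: 2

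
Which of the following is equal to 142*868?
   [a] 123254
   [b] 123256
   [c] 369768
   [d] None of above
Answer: b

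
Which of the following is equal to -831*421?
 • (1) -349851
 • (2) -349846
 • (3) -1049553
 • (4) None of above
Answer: 1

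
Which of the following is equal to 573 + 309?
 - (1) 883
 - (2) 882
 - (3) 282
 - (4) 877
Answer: 2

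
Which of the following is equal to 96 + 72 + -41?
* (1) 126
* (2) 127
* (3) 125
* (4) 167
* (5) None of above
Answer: 2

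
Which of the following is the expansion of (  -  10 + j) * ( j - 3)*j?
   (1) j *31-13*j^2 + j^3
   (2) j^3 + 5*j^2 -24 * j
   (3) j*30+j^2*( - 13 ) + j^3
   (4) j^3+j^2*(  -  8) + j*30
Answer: 3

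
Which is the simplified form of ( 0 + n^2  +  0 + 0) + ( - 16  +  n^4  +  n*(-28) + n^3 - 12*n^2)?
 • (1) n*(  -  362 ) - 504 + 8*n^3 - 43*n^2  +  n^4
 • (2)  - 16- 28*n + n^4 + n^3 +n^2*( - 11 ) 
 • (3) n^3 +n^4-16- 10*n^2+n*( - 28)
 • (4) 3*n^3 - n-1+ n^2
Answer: 2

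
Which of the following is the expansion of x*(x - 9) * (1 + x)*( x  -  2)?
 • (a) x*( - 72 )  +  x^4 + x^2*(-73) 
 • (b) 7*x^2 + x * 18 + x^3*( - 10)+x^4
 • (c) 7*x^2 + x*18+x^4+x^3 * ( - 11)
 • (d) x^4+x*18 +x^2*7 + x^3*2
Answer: b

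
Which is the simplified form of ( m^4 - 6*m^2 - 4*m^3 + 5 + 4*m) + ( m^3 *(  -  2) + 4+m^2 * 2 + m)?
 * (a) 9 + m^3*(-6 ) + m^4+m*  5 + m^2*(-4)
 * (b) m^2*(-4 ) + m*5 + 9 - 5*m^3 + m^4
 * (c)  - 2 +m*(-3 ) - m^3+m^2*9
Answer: a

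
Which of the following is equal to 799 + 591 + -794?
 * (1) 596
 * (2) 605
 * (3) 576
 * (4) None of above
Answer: 1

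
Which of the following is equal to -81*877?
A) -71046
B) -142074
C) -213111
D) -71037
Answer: D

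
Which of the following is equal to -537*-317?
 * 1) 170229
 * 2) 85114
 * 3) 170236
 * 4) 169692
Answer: 1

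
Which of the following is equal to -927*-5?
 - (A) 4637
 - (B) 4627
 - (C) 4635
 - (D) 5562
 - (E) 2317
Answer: C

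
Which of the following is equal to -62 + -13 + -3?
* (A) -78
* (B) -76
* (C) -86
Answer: A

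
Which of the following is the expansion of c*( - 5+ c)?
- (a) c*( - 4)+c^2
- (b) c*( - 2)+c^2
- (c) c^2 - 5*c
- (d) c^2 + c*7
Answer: c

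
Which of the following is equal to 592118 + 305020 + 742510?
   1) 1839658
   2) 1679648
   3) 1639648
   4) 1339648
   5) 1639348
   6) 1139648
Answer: 3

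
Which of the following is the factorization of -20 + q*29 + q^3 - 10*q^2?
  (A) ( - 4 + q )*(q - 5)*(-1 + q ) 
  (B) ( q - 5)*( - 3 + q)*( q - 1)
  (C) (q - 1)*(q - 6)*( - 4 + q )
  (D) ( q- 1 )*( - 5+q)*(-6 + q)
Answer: A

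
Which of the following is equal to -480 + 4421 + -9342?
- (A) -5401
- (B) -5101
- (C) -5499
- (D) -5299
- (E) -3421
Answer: A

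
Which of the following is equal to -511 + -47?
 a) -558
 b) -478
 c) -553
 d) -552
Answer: a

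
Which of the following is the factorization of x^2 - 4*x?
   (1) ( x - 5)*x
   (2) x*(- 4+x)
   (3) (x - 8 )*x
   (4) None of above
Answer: 2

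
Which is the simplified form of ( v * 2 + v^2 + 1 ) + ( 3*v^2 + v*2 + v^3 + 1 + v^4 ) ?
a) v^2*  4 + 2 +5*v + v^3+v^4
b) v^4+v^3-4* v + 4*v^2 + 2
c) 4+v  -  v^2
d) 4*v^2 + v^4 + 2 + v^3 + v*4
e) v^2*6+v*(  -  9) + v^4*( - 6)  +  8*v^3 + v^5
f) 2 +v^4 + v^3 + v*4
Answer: d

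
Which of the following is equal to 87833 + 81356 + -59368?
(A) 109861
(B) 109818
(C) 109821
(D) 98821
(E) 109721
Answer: C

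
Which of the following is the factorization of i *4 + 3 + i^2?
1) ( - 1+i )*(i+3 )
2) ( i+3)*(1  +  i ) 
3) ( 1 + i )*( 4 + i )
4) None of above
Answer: 2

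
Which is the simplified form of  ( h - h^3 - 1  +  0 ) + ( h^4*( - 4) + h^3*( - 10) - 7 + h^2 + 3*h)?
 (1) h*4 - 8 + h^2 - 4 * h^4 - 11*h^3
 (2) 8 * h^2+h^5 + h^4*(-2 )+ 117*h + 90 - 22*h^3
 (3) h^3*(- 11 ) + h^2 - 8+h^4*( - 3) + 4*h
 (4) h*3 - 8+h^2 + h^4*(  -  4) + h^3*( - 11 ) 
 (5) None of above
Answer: 1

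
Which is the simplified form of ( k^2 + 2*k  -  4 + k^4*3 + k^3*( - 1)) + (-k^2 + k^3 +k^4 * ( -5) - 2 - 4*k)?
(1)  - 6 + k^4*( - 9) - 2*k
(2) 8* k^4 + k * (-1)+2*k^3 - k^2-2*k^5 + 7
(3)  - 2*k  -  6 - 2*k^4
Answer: 3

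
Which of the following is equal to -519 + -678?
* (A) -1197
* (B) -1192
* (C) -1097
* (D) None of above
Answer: A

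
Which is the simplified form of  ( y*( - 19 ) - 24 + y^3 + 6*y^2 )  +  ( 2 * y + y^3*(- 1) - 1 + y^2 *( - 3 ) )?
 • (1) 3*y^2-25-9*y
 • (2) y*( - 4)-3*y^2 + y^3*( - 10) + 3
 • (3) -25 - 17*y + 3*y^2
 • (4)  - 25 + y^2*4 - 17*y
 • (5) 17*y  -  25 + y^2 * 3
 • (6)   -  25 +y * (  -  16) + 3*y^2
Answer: 3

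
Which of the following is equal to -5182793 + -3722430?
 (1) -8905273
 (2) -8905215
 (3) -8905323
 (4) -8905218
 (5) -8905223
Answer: 5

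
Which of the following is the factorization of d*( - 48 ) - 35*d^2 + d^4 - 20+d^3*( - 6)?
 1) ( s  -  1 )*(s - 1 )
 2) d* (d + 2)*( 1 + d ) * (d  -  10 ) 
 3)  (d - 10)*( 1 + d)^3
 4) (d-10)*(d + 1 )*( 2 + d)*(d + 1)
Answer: 4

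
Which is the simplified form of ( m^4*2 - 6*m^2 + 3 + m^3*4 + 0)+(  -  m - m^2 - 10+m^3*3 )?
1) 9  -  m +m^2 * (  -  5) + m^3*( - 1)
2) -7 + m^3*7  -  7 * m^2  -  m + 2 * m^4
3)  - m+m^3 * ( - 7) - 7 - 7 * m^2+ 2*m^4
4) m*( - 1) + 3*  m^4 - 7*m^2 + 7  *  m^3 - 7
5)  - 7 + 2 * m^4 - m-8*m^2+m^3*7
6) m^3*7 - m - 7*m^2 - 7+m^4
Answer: 2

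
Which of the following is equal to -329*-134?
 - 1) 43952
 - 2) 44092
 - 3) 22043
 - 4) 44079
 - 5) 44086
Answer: 5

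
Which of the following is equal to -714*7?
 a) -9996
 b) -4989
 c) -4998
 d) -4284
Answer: c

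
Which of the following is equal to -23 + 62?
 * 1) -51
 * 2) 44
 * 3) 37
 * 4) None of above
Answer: 4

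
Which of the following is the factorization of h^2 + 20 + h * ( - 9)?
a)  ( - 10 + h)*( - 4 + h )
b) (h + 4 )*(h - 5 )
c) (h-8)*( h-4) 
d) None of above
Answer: d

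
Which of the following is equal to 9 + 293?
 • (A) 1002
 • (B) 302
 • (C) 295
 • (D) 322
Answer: B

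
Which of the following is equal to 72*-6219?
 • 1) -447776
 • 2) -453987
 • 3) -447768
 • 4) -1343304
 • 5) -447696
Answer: 3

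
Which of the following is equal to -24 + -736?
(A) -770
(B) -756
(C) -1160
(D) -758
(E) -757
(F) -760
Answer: F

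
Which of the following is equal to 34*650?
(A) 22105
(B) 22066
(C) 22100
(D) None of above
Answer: C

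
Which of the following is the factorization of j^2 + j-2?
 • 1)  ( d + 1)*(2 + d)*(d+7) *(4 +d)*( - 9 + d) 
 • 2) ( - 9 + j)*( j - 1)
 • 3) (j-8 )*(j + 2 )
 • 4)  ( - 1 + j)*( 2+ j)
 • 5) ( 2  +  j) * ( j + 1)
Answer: 4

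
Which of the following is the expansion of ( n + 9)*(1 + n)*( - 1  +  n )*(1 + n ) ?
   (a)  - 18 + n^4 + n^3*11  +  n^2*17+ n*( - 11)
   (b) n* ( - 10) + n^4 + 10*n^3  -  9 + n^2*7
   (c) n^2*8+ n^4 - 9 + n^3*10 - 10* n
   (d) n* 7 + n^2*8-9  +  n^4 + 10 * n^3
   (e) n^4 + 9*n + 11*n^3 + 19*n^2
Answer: c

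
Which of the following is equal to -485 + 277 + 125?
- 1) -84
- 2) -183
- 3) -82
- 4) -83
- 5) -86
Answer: 4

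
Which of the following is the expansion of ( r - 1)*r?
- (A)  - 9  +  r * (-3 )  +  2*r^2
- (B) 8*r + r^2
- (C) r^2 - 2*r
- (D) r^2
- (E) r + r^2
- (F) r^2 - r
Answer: F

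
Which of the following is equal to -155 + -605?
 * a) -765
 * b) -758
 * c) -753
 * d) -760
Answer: d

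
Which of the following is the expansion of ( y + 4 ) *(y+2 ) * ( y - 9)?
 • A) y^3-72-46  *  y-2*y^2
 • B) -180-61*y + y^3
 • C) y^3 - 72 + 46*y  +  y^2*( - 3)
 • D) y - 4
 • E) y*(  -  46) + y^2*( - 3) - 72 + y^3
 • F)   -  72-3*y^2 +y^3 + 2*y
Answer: E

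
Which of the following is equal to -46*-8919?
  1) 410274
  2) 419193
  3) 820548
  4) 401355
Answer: 1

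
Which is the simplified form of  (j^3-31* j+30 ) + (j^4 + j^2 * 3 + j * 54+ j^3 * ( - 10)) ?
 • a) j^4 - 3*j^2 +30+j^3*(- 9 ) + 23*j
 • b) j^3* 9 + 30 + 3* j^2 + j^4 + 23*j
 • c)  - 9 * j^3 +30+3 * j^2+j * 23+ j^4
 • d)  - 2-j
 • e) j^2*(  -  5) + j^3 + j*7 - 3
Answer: c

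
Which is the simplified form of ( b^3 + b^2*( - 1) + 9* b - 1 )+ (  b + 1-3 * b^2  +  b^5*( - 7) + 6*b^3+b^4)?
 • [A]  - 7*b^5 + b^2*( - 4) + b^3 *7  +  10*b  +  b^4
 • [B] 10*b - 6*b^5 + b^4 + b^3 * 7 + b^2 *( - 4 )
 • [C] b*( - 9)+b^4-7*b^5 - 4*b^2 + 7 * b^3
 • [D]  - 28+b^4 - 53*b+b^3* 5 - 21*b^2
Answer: A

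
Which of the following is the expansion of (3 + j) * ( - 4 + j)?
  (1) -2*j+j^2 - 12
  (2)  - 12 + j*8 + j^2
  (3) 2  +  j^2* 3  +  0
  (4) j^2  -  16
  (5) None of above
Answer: 5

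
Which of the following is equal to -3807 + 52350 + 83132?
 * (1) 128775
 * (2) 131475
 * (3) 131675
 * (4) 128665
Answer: 3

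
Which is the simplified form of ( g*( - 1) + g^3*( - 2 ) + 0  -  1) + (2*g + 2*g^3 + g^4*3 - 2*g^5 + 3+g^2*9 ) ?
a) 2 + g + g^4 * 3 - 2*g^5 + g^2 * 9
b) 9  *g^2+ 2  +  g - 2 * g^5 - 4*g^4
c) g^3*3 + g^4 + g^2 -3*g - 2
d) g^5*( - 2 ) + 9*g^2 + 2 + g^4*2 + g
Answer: a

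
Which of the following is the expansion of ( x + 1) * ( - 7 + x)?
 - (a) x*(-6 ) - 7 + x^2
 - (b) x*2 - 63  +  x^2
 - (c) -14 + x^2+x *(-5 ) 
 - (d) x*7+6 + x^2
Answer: a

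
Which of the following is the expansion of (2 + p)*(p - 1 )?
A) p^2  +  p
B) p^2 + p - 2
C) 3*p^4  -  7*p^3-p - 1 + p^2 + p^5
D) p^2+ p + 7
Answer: B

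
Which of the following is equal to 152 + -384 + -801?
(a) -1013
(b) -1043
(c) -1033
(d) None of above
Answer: c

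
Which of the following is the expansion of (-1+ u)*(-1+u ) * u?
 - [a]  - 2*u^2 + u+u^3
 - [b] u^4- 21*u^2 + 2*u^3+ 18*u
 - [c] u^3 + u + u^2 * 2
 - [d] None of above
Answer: a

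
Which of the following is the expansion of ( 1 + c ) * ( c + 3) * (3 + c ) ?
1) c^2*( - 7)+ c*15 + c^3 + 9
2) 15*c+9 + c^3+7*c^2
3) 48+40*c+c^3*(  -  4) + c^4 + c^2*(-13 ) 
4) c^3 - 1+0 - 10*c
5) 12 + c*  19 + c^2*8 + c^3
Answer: 2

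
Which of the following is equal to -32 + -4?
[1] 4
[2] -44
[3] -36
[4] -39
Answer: 3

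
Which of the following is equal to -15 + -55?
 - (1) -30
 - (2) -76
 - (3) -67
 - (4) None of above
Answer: 4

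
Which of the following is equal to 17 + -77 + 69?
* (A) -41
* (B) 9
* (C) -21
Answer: B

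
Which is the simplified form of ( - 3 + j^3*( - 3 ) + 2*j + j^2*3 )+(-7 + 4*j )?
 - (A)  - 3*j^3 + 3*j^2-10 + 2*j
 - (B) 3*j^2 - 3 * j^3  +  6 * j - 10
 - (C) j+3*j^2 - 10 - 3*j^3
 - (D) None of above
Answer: B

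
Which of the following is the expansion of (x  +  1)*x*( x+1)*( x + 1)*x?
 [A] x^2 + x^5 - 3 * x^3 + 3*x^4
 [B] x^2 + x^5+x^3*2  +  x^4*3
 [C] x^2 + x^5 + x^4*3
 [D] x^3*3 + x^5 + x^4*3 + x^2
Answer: D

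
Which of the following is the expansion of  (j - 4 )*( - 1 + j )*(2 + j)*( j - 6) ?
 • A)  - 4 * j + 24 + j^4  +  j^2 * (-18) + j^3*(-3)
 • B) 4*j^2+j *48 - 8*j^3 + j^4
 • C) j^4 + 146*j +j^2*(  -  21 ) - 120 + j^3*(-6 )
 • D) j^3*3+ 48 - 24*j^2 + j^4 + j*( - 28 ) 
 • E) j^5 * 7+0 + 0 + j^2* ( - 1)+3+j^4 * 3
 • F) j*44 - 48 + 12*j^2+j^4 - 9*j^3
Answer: F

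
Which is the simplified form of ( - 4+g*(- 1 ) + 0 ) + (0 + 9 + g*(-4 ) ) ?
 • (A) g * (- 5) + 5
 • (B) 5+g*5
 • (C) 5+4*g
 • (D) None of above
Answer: A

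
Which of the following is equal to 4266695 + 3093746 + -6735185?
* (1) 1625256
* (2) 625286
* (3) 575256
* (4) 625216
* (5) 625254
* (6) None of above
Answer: 6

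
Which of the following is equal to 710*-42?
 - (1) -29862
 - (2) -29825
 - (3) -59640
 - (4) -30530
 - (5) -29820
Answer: 5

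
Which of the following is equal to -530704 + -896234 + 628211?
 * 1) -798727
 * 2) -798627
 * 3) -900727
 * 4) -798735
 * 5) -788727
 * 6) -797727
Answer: 1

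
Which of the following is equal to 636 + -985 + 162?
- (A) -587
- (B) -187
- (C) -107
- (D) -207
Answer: B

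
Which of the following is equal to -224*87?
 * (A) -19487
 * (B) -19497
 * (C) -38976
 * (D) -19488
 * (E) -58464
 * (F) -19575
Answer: D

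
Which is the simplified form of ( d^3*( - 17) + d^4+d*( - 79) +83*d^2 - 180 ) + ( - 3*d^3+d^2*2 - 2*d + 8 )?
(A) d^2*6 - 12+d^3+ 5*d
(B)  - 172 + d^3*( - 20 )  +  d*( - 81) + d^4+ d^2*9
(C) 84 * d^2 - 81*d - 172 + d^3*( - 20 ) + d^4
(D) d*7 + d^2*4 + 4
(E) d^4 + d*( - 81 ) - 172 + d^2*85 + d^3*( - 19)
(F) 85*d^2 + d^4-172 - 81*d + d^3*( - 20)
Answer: F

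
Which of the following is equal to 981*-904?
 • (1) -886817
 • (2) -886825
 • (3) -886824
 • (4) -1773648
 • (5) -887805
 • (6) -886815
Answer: 3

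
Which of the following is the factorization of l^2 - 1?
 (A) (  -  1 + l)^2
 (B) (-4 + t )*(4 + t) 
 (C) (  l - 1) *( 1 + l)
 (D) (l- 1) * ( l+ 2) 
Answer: C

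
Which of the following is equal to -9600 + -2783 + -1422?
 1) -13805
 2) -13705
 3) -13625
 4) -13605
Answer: 1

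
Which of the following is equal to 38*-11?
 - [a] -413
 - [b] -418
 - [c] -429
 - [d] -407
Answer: b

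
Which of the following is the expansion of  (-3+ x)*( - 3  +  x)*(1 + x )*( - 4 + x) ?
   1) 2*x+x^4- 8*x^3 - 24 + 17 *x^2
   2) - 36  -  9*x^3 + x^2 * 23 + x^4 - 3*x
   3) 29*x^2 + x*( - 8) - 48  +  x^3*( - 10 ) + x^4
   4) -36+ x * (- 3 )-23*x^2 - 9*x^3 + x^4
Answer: 2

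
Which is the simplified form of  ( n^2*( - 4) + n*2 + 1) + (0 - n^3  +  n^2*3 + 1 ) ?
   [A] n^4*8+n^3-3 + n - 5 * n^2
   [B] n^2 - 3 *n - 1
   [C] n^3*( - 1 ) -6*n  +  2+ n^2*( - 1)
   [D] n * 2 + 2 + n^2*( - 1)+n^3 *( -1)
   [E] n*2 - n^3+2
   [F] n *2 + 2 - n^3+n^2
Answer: D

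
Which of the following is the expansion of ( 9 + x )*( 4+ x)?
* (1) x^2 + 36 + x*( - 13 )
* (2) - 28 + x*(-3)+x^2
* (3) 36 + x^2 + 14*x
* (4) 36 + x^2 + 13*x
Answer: 4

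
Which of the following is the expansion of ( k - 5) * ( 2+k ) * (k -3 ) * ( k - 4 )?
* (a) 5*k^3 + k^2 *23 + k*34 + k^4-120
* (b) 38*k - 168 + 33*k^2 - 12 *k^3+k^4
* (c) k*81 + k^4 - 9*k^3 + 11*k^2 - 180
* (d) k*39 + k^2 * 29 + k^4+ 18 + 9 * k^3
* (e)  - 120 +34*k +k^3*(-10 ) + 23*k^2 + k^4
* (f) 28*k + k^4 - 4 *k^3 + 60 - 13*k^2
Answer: e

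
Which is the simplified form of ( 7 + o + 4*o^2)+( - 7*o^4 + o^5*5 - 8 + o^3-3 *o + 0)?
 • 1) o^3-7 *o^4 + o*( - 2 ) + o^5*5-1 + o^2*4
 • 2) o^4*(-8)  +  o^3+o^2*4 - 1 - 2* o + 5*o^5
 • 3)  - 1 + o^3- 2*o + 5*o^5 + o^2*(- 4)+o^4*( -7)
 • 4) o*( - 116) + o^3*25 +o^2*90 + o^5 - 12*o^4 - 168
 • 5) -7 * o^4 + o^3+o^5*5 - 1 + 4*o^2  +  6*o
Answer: 1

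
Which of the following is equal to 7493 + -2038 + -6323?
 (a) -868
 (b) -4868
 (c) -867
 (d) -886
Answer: a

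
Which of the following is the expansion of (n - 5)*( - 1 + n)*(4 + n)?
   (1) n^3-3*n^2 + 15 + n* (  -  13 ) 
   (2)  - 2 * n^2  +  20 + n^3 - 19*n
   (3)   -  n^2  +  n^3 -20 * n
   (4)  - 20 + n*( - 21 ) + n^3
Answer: 2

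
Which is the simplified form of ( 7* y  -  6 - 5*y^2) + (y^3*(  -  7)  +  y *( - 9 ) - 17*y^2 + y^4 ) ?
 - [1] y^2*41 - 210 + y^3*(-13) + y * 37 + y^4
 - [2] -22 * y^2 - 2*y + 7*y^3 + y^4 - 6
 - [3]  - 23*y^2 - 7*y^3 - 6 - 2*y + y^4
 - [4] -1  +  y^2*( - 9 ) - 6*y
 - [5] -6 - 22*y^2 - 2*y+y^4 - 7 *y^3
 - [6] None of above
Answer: 5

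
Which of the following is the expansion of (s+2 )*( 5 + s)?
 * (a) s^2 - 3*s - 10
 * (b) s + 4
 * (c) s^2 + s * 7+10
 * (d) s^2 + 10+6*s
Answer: c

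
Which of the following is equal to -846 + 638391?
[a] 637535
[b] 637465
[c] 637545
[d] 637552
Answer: c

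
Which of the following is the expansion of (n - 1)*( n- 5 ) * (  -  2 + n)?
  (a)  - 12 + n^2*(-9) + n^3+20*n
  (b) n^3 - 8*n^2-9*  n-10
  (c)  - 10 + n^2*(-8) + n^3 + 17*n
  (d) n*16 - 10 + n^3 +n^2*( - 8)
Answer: c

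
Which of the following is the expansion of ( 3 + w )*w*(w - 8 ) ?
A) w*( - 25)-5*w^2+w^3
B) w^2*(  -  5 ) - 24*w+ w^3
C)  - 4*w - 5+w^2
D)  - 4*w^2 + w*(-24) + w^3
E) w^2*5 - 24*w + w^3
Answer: B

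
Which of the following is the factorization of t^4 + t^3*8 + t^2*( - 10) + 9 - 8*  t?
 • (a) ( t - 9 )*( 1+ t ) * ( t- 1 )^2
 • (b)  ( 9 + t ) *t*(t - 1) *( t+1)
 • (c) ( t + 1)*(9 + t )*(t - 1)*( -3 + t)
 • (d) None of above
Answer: d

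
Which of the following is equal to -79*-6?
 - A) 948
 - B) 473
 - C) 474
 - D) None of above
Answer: C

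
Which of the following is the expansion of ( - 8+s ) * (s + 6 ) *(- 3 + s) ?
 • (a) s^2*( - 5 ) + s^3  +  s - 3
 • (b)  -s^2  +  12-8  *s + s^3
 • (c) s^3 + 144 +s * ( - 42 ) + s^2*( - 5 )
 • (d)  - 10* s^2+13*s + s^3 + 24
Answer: c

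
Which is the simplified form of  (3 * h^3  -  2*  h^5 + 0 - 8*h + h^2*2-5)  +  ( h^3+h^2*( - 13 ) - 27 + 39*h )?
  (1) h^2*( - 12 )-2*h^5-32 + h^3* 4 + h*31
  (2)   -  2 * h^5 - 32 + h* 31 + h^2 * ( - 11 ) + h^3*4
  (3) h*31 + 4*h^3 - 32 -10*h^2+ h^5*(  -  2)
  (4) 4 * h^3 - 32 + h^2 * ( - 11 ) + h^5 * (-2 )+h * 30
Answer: 2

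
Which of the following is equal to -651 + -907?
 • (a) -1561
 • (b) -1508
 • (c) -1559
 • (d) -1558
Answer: d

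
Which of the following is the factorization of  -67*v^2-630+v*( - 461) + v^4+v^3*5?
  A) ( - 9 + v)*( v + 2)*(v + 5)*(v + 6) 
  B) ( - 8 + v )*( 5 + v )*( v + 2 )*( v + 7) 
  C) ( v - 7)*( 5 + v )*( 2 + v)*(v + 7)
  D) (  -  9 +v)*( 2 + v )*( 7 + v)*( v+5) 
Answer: D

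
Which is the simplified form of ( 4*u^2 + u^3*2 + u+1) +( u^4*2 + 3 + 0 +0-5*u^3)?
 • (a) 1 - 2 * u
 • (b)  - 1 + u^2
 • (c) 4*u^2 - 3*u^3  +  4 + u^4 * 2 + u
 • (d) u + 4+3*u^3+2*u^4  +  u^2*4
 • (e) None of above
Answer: c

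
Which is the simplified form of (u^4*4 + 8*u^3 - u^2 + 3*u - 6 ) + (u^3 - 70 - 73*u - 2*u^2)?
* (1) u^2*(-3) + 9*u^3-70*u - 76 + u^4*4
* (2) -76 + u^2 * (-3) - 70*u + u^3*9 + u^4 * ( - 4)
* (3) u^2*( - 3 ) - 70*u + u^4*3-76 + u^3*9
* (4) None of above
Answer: 1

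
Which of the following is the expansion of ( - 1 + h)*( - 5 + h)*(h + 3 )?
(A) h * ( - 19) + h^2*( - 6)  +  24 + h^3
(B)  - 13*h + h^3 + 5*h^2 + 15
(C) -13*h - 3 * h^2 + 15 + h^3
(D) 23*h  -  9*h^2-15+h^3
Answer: C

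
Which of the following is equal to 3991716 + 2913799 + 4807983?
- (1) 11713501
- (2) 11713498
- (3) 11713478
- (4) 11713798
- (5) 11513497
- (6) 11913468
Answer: 2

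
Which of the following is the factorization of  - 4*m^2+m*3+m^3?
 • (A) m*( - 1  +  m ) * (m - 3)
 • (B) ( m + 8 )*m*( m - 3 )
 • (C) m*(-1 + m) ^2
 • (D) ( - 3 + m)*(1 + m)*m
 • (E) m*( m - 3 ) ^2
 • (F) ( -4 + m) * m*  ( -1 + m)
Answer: A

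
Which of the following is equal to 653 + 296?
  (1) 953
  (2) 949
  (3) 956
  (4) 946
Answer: 2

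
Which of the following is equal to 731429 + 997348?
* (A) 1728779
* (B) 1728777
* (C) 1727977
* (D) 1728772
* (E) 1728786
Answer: B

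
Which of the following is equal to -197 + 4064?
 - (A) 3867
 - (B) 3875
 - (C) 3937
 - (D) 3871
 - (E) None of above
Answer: A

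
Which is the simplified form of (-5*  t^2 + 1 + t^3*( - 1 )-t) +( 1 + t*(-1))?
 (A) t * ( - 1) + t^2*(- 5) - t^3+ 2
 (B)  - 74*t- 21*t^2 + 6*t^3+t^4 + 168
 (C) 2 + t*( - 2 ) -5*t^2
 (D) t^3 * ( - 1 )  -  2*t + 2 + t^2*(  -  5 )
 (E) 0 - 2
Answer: D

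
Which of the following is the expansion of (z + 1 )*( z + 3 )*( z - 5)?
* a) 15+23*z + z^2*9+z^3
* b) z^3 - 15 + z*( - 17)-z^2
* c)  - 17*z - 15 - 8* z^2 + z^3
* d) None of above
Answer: b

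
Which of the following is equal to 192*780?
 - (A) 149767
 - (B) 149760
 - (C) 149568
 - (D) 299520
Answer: B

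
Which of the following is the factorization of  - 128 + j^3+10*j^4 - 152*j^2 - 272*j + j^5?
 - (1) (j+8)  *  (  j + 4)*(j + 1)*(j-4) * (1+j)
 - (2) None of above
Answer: 1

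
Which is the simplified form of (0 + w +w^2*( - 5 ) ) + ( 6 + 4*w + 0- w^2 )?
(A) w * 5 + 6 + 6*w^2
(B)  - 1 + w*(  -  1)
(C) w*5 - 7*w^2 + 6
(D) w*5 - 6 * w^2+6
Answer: D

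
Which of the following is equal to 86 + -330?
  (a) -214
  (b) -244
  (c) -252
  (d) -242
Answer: b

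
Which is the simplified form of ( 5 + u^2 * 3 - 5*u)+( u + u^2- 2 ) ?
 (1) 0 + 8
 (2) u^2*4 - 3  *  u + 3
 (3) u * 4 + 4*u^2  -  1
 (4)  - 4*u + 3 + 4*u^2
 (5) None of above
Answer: 4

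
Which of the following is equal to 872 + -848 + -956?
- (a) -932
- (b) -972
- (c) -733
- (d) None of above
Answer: a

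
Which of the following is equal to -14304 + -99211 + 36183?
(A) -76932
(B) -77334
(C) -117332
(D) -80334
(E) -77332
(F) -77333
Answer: E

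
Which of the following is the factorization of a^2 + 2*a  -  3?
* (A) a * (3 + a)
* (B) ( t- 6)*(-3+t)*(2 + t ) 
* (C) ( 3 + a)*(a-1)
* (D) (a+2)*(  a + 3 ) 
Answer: C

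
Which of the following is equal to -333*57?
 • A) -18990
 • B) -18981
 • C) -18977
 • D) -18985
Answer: B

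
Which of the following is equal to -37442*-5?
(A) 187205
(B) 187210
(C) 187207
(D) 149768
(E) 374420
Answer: B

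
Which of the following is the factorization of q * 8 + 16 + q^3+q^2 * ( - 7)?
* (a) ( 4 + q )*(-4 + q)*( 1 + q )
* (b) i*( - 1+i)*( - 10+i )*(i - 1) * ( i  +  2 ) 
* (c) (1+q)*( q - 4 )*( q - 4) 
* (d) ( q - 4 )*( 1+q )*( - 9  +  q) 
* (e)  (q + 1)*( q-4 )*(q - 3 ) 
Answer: c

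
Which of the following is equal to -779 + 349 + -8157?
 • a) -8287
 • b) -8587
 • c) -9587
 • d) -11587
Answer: b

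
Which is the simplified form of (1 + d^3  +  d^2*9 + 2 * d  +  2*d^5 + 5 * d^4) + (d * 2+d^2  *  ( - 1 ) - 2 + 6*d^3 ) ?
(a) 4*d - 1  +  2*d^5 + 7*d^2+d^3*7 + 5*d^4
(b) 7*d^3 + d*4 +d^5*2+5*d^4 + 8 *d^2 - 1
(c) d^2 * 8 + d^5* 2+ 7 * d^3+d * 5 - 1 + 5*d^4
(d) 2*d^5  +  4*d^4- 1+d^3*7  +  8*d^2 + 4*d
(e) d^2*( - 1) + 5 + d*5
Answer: b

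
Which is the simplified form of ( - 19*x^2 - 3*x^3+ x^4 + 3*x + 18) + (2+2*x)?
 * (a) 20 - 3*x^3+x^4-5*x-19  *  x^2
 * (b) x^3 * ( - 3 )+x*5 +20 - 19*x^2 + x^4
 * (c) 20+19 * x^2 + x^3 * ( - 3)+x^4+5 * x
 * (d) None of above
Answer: b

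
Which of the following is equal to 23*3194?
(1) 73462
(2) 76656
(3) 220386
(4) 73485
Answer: 1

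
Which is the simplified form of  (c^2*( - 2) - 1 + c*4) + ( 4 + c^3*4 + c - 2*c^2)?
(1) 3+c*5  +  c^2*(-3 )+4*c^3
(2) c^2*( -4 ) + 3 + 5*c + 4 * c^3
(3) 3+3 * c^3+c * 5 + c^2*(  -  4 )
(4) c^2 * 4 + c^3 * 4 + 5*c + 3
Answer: 2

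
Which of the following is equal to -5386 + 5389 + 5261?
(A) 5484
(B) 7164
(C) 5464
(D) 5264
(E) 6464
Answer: D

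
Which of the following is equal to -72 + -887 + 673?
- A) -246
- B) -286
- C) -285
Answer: B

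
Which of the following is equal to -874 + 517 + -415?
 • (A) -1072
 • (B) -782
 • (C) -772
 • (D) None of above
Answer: C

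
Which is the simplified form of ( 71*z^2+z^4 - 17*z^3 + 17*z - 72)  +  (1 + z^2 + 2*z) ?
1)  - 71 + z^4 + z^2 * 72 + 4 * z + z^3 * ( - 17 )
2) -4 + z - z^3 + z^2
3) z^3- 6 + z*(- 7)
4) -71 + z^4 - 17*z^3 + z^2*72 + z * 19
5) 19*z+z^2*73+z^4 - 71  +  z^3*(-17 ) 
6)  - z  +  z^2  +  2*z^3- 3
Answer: 4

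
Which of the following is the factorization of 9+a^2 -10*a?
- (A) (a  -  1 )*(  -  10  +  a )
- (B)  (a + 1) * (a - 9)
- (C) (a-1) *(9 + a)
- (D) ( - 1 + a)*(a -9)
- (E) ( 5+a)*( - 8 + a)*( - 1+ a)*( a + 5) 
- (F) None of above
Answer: D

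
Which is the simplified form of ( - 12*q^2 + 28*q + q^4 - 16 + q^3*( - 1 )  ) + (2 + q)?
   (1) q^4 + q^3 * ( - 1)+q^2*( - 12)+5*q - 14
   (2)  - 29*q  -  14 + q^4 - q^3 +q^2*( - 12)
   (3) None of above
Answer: 3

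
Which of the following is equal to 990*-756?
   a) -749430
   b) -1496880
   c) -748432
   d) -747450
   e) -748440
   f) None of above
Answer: e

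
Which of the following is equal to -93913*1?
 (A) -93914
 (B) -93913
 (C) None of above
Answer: B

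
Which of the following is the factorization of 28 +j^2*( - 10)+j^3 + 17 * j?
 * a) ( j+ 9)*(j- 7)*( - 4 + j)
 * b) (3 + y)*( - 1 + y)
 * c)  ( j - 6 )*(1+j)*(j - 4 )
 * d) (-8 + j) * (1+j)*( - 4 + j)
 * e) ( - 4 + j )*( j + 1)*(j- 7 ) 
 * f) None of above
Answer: e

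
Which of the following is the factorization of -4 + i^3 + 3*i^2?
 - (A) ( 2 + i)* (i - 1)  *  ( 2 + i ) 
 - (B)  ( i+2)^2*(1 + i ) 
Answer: A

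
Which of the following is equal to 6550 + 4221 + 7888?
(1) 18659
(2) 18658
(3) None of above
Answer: 1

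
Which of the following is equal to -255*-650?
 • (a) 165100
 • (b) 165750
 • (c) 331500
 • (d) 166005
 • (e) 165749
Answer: b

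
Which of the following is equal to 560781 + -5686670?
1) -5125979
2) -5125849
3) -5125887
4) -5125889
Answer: 4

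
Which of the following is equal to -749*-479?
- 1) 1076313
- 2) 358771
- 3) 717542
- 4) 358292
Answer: 2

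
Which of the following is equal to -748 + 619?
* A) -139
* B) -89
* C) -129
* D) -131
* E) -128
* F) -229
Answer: C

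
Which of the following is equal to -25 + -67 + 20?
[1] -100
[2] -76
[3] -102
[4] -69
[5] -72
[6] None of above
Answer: 5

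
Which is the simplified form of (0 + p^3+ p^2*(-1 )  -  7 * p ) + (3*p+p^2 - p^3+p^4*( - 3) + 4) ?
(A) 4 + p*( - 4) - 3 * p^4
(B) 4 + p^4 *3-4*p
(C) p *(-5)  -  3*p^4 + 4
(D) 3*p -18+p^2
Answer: A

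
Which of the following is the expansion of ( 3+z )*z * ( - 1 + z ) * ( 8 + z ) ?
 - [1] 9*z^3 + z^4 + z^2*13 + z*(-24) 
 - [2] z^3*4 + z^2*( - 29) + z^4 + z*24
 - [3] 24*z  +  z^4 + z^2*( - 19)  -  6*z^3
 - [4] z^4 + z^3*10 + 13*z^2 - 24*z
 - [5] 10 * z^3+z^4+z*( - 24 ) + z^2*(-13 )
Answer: 4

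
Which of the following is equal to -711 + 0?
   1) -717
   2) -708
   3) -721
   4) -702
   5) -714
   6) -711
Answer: 6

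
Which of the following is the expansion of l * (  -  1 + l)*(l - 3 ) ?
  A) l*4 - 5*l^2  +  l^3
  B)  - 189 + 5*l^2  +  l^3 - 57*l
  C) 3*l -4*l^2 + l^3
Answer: C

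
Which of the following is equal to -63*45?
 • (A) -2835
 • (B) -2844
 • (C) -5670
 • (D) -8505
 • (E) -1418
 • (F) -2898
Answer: A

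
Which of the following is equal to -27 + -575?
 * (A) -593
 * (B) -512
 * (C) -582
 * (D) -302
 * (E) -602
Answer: E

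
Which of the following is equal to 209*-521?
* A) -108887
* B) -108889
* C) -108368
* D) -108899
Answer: B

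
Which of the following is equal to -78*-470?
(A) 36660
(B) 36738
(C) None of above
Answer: A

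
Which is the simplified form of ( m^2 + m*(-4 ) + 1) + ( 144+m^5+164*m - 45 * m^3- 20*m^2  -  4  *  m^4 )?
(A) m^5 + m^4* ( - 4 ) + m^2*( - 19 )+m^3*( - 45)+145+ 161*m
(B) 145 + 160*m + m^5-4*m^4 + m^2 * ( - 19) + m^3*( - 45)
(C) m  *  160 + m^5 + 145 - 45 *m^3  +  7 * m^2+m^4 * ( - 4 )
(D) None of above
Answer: B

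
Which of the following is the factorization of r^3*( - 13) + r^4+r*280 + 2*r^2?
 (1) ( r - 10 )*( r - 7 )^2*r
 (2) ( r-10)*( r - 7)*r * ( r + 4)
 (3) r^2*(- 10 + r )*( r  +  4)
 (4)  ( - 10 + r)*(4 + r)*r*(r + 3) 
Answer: 2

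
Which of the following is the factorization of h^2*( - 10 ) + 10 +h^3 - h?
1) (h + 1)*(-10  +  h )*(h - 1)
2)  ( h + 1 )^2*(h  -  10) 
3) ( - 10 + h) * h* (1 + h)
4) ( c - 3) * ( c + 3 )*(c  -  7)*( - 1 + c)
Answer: 1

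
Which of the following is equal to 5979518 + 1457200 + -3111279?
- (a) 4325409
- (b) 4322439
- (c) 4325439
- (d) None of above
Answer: c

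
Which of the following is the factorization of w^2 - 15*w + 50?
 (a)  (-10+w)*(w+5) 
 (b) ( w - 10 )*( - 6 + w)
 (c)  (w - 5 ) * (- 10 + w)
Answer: c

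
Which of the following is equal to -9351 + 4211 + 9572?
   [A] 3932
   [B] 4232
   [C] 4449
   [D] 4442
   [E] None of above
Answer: E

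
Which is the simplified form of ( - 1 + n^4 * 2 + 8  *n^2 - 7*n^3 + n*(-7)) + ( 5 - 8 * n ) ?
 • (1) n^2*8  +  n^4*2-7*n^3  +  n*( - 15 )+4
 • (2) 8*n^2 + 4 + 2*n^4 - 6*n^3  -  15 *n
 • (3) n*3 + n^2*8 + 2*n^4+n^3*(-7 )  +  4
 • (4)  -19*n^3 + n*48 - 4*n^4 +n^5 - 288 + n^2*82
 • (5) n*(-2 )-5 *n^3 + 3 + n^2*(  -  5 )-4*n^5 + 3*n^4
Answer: 1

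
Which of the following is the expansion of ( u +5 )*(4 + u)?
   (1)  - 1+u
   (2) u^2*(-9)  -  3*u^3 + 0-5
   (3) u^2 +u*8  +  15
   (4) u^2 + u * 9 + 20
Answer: 4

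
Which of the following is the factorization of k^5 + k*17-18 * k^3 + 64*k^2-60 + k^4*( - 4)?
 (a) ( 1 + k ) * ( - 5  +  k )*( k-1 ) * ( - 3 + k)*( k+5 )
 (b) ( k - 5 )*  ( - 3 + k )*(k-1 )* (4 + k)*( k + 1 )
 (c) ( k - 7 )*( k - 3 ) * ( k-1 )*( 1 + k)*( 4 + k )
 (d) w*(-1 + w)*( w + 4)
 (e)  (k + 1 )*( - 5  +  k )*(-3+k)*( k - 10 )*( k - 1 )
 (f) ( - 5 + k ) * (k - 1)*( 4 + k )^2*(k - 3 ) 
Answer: b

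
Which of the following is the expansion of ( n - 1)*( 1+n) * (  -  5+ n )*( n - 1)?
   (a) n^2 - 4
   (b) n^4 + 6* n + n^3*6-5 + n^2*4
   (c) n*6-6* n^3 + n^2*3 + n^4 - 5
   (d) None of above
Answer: d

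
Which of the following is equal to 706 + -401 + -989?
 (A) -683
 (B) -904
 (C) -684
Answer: C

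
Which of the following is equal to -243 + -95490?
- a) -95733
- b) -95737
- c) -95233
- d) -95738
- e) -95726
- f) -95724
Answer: a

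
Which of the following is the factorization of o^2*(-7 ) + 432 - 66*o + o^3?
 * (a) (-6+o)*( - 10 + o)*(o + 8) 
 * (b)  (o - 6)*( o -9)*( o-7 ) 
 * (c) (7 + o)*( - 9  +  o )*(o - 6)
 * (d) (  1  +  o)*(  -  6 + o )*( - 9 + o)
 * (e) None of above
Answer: e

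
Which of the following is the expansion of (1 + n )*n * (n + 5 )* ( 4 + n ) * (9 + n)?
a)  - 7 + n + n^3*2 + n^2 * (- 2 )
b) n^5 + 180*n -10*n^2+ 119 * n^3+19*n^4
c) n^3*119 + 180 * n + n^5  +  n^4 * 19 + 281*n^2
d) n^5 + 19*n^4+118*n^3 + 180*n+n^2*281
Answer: c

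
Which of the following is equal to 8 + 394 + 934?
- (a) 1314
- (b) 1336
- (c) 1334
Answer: b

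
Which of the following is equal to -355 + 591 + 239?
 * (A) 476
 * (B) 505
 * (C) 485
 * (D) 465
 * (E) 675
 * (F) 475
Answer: F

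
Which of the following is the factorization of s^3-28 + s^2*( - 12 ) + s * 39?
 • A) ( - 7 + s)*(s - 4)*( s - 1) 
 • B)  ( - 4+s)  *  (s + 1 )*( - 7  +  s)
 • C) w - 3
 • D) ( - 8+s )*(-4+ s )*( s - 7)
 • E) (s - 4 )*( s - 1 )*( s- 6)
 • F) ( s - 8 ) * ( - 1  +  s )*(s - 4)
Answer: A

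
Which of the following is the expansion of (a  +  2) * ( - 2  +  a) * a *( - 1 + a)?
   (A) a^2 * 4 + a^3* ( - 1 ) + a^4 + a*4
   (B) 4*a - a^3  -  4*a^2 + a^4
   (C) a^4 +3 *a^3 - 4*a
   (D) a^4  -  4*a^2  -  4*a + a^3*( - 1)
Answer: B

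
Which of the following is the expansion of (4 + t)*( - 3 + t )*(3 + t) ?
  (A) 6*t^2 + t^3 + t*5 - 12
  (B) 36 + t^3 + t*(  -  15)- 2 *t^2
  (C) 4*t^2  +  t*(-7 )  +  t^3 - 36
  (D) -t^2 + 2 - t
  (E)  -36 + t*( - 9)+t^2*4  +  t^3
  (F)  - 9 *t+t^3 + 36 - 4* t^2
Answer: E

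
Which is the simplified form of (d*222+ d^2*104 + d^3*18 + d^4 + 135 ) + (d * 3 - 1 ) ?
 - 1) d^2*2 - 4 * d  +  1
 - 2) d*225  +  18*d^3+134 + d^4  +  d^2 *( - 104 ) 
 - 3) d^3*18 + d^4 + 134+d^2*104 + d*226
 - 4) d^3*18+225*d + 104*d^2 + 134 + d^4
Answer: 4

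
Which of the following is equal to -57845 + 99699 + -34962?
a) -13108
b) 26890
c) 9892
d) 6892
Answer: d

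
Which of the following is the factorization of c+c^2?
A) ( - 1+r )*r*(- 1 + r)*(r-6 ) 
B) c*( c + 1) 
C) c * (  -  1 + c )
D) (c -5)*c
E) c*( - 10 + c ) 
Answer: B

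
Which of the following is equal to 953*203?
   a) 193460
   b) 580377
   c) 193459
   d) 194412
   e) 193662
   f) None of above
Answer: c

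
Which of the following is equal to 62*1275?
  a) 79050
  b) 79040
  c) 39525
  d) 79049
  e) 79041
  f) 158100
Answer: a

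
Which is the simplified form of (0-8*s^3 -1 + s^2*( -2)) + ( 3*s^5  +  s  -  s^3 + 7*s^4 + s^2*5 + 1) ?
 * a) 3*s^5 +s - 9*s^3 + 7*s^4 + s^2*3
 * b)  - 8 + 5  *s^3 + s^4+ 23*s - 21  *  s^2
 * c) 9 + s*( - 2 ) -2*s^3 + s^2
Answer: a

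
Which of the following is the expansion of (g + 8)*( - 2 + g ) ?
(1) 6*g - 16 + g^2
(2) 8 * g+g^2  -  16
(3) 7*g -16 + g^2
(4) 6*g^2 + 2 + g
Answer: 1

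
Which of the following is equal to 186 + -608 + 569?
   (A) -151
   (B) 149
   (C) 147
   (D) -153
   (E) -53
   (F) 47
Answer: C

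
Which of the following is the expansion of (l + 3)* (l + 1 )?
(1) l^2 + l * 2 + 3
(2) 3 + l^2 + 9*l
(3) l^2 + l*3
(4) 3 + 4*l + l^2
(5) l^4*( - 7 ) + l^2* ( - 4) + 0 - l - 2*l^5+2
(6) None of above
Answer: 4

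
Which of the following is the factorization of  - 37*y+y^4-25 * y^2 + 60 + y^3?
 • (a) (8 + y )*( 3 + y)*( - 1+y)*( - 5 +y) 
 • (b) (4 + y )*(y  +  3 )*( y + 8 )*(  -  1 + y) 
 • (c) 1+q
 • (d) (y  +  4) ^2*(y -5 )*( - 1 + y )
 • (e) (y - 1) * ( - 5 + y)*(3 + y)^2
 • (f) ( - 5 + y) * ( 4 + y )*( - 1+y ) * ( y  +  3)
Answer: f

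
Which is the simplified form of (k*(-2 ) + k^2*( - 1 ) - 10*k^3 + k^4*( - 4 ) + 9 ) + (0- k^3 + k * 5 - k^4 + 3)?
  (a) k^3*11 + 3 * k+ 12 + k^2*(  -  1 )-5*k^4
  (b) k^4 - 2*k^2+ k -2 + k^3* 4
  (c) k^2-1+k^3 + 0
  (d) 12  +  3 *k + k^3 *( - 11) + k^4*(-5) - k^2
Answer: d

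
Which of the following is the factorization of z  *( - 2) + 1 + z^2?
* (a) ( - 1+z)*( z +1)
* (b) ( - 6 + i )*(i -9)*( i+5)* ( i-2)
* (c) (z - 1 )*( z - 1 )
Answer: c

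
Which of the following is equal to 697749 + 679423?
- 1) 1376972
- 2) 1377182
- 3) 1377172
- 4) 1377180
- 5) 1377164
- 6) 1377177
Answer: 3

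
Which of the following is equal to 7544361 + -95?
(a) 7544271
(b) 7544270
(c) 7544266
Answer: c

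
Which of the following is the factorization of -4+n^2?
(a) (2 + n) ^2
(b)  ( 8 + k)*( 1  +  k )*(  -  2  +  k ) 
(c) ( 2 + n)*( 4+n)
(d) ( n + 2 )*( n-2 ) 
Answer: d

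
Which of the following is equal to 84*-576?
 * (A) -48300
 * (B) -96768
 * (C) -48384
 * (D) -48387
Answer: C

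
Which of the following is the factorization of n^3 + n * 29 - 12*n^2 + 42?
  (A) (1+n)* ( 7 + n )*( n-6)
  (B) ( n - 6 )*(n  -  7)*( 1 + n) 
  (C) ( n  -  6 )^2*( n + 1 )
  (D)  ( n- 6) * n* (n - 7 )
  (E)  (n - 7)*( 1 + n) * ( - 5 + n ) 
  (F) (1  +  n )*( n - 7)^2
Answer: B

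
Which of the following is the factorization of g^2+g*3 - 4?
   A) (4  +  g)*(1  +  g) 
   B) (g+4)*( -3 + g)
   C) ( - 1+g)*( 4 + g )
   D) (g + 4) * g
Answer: C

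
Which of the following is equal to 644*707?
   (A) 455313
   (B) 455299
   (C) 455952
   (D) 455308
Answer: D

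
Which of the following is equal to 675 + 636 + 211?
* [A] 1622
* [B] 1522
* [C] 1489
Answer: B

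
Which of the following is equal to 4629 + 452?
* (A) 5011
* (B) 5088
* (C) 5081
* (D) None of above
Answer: C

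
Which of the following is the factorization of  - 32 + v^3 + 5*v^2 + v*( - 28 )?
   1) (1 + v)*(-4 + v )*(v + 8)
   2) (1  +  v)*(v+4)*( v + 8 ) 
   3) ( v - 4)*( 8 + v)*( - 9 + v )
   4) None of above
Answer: 1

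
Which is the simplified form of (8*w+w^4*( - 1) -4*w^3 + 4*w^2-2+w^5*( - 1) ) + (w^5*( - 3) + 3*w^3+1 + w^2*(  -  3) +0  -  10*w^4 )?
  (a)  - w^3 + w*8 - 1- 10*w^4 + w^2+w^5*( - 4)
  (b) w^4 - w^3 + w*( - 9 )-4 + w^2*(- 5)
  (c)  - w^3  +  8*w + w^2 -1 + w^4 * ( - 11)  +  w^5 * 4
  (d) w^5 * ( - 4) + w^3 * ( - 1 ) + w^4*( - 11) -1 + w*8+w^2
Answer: d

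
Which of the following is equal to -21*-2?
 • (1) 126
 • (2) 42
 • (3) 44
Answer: 2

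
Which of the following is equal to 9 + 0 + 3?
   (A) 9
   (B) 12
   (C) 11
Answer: B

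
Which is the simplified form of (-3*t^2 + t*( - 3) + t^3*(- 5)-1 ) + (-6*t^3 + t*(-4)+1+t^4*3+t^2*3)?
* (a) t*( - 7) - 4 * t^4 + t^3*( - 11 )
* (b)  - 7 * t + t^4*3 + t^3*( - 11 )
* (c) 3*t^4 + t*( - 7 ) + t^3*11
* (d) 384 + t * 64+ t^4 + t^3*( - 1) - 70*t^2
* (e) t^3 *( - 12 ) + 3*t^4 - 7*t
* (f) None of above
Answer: b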